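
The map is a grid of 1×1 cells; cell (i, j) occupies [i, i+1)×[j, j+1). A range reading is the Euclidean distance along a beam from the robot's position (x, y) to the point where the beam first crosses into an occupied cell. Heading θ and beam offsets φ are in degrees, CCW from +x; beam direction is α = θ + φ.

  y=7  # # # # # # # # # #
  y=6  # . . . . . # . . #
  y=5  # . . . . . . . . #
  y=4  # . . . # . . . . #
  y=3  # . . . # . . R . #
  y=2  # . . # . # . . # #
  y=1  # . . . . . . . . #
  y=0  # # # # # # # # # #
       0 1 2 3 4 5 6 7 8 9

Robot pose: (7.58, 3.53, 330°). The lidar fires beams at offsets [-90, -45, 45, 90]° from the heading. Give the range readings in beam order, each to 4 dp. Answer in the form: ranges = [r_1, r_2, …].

beam 1: φ=-90°, α=240°
  direction (-0.5000, -0.8660); cell (7,3); t to first gridline: x 1.1600, y 0.6120 (then +2.0000 / +1.1547)
    (7,2) via y @ 0.6120
    (6,2) via x @ 1.1600
    (6,1) via y @ 1.7667
    (6,0) via y @ 2.9214  # hit
  → r_1 = 2.9214
beam 2: φ=-45°, α=285°
  direction (0.2588, -0.9659); cell (7,3); t to first gridline: x 1.6228, y 0.5487 (then +3.8637 / +1.0353)
    (7,2) via y @ 0.5487
    (7,1) via y @ 1.5840
    (8,1) via x @ 1.6228
    (8,0) via y @ 2.6192  # hit
  → r_2 = 2.6192
beam 3: φ=45°, α=15°
  direction (0.9659, 0.2588); cell (7,3); t to first gridline: x 0.4348, y 1.8159 (then +1.0353 / +3.8637)
    (8,3) via x @ 0.4348
    (9,3) via x @ 1.4701  # hit
  → r_3 = 1.4701
beam 4: φ=90°, α=60°
  direction (0.5000, 0.8660); cell (7,3); t to first gridline: x 0.8400, y 0.5427 (then +2.0000 / +1.1547)
    (7,4) via y @ 0.5427
    (8,4) via x @ 0.8400
    (8,5) via y @ 1.6974
    (9,5) via x @ 2.8400  # hit
  → r_4 = 2.8400

ranges = [2.9214, 2.6192, 1.4701, 2.8400]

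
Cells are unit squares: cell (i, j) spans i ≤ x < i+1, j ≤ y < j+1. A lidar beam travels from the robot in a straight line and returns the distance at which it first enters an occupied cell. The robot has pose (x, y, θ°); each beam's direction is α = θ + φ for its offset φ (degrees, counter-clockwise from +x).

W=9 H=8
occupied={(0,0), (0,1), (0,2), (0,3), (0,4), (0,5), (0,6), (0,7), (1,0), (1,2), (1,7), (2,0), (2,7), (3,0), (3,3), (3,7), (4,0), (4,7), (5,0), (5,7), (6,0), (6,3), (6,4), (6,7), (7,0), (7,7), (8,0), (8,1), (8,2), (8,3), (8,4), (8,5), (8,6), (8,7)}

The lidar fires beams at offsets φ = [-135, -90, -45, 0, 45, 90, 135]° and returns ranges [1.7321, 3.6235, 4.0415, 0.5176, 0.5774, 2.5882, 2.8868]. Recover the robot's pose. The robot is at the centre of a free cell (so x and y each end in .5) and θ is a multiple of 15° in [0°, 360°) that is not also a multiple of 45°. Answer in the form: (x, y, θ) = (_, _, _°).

(x, y, θ) = (4.5, 3.5, 165°)

Candidates: 38 free-cell centres × 16 headings = 608 poses. Raycast each; keep the one whose scan matches to 4 dp.
  (1.5, 5.5, 255°): beam 1 = 1.0000 ≠ 1.7321 ✗
  (2.5, 3.5, 345°): beam 1 = 1.0000 ≠ 1.7321 ✗
  (6.5, 5.5, 240°): beam 1 = 1.5529 ≠ 1.7321 ✗
  (1.5, 6.5, 120°): beam 1 = 6.7293 ≠ 1.7321 ✗
  (2.5, 2.5, 165°): beam 1 = 1.0000 ≠ 1.7321 ✗
  …
  (4.5, 3.5, 165°): r_1=1.7321, r_2=3.6235, r_3=4.0415, r_4=0.5176, r_5=0.5774, r_6=2.5882, r_7=2.8868 — all match ✓
No second candidate reproduces the full scan.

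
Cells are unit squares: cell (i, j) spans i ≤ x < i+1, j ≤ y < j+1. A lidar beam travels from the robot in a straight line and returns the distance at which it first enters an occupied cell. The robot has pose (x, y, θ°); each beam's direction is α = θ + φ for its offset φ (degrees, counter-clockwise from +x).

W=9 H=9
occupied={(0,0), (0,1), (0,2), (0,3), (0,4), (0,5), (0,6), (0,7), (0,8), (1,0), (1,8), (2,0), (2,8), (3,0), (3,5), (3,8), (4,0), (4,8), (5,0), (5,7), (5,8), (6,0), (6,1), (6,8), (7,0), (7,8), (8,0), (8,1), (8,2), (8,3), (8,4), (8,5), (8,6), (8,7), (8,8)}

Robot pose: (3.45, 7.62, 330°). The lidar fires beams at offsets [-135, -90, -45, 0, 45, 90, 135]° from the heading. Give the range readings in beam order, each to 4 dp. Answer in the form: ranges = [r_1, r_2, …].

beam 1: φ=-135°, α=195°
  d=(-0.9659,-0.2588)  start (3,7)  tX=0.4659 tY=2.3955  stride 1/|dx|=1.0353 1/|dy|=3.8637
    cross x-line → (2,7), t=0.4659
    cross x-line → (1,7), t=1.5012
    cross y-line → (1,6), t=2.3955
    cross x-line → (0,6), t=2.5364 (wall)
  → r_1 = 2.5364
beam 2: φ=-90°, α=240°
  d=(-0.5000,-0.8660)  start (3,7)  tX=0.9000 tY=0.7159  stride 1/|dx|=2.0000 1/|dy|=1.1547
    cross y-line → (3,6), t=0.7159
    cross x-line → (2,6), t=0.9000
    cross y-line → (2,5), t=1.8706
    cross x-line → (1,5), t=2.9000
    cross y-line → (1,4), t=3.0253
    cross y-line → (1,3), t=4.1800
    cross x-line → (0,3), t=4.9000 (wall)
  → r_2 = 4.9000
beam 3: φ=-45°, α=285°
  d=(0.2588,-0.9659)  start (3,7)  tX=2.1250 tY=0.6419  stride 1/|dx|=3.8637 1/|dy|=1.0353
    cross y-line → (3,6), t=0.6419
    cross y-line → (3,5), t=1.6771 (wall)
  → r_3 = 1.6771
beam 4: φ=0°, α=330°
  d=(0.8660,-0.5000)  start (3,7)  tX=0.6351 tY=1.2400  stride 1/|dx|=1.1547 1/|dy|=2.0000
    cross x-line → (4,7), t=0.6351
    cross y-line → (4,6), t=1.2400
    cross x-line → (5,6), t=1.7898
    cross x-line → (6,6), t=2.9445
    cross y-line → (6,5), t=3.2400
    cross x-line → (7,5), t=4.0992
    cross y-line → (7,4), t=5.2400
    cross x-line → (8,4), t=5.2539 (wall)
  → r_4 = 5.2539
beam 5: φ=45°, α=15°
  d=(0.9659,0.2588)  start (3,7)  tX=0.5694 tY=1.4682  stride 1/|dx|=1.0353 1/|dy|=3.8637
    cross x-line → (4,7), t=0.5694
    cross y-line → (4,8), t=1.4682 (wall)
  → r_5 = 1.4682
beam 6: φ=90°, α=60°
  d=(0.5000,0.8660)  start (3,7)  tX=1.1000 tY=0.4388  stride 1/|dx|=2.0000 1/|dy|=1.1547
    cross y-line → (3,8), t=0.4388 (wall)
  → r_6 = 0.4388
beam 7: φ=135°, α=105°
  d=(-0.2588,0.9659)  start (3,7)  tX=1.7387 tY=0.3934  stride 1/|dx|=3.8637 1/|dy|=1.0353
    cross y-line → (3,8), t=0.3934 (wall)
  → r_7 = 0.3934

ranges = [2.5364, 4.9000, 1.6771, 5.2539, 1.4682, 0.4388, 0.3934]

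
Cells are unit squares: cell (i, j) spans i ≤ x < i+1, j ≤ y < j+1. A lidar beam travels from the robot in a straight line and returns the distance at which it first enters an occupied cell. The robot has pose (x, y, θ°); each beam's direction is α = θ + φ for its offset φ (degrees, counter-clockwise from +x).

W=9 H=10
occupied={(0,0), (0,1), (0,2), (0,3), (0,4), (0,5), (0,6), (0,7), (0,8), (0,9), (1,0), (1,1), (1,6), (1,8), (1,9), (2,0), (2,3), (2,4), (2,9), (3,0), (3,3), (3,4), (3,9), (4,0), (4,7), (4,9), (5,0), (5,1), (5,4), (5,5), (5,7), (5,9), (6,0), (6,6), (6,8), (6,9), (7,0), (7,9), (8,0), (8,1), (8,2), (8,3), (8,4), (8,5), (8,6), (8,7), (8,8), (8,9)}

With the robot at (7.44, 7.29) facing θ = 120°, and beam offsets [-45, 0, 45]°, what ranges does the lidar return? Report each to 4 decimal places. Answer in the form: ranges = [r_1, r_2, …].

beam 1: φ=-45°, α=75°
  direction (0.2588, 0.9659); cell (7,7); t to first gridline: x 2.1637, y 0.7350 (then +3.8637 / +1.0353)
    (7,8) via y @ 0.7350
    (7,9) via y @ 1.7703  # hit
  → r_1 = 1.7703
beam 2: φ=0°, α=120°
  direction (-0.5000, 0.8660); cell (7,7); t to first gridline: x 0.8800, y 0.8198 (then +2.0000 / +1.1547)
    (7,8) via y @ 0.8198
    (6,8) via x @ 0.8800  # hit
  → r_2 = 0.8800
beam 3: φ=45°, α=165°
  direction (-0.9659, 0.2588); cell (7,7); t to first gridline: x 0.4555, y 2.7432 (then +1.0353 / +3.8637)
    (6,7) via x @ 0.4555
    (5,7) via x @ 1.4908  # hit
  → r_3 = 1.4908

ranges = [1.7703, 0.8800, 1.4908]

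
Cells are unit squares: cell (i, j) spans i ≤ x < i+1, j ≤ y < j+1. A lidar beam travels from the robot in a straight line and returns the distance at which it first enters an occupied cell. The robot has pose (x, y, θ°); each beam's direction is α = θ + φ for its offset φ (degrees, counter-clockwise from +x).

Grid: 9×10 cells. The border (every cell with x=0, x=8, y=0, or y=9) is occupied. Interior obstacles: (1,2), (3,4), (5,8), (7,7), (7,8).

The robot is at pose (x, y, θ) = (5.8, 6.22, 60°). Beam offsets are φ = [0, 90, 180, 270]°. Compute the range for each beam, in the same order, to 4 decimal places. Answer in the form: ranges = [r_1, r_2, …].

ranges = [2.4000, 5.5426, 6.0275, 2.5403]

beam 1: φ=0°, α=60°
  direction (0.5000, 0.8660); cell (5,6); t to first gridline: x 0.4000, y 0.9007 (then +2.0000 / +1.1547)
    (6,6) via x @ 0.4000
    (6,7) via y @ 0.9007
    (6,8) via y @ 2.0554
    (7,8) via x @ 2.4000  # hit
  → r_1 = 2.4000
beam 2: φ=90°, α=150°
  direction (-0.8660, 0.5000); cell (5,6); t to first gridline: x 0.9238, y 1.5600 (then +1.1547 / +2.0000)
    (4,6) via x @ 0.9238
    (4,7) via y @ 1.5600
    (3,7) via x @ 2.0785
    (2,7) via x @ 3.2332
    (2,8) via y @ 3.5600
    (1,8) via x @ 4.3879
    (0,8) via x @ 5.5426  # hit
  → r_2 = 5.5426
beam 3: φ=180°, α=240°
  direction (-0.5000, -0.8660); cell (5,6); t to first gridline: x 1.6000, y 0.2540 (then +2.0000 / +1.1547)
    (5,5) via y @ 0.2540
    (5,4) via y @ 1.4087
    (4,4) via x @ 1.6000
    (4,3) via y @ 2.5634
    (3,3) via x @ 3.6000
    (3,2) via y @ 3.7181
    (3,1) via y @ 4.8728
    (2,1) via x @ 5.6000
    (2,0) via y @ 6.0275  # hit
  → r_3 = 6.0275
beam 4: φ=270°, α=330°
  direction (0.8660, -0.5000); cell (5,6); t to first gridline: x 0.2309, y 0.4400 (then +1.1547 / +2.0000)
    (6,6) via x @ 0.2309
    (6,5) via y @ 0.4400
    (7,5) via x @ 1.3856
    (7,4) via y @ 2.4400
    (8,4) via x @ 2.5403  # hit
  → r_4 = 2.5403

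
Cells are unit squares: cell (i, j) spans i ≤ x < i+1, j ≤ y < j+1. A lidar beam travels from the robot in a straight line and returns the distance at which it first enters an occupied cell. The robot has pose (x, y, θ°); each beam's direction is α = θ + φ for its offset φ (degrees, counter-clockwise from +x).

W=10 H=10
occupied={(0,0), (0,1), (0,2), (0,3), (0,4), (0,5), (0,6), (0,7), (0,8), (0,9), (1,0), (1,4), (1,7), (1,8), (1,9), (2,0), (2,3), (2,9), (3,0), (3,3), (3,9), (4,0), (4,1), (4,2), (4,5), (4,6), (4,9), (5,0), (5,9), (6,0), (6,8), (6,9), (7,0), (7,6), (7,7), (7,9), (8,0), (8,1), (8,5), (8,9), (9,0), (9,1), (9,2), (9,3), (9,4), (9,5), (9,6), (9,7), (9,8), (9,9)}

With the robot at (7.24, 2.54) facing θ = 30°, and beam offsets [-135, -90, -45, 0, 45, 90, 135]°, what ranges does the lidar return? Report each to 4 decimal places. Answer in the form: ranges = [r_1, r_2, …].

ranges = [1.5943, 1.5200, 1.8221, 2.0323, 2.9364, 4.4800, 3.3543]

beam 1: φ=-135°, α=255°
  dir = (cos 255°, sin 255°) = (-0.2588, -0.9659); from cell (7,2)
  next x-line at t=0.9273, next y-line at t=0.5590; Δt_x=3.8637, Δt_y=1.0353
    y: enter (7,1) at t=0.5590
    x: enter (6,1) at t=0.9273
    y: enter (6,0) at t=1.5943 ← occupied
  → r_1 = 1.5943
beam 2: φ=-90°, α=300°
  dir = (cos 300°, sin 300°) = (0.5000, -0.8660); from cell (7,2)
  next x-line at t=1.5200, next y-line at t=0.6235; Δt_x=2.0000, Δt_y=1.1547
    y: enter (7,1) at t=0.6235
    x: enter (8,1) at t=1.5200 ← occupied
  → r_2 = 1.5200
beam 3: φ=-45°, α=345°
  dir = (cos 345°, sin 345°) = (0.9659, -0.2588); from cell (7,2)
  next x-line at t=0.7868, next y-line at t=2.0864; Δt_x=1.0353, Δt_y=3.8637
    x: enter (8,2) at t=0.7868
    x: enter (9,2) at t=1.8221 ← occupied
  → r_3 = 1.8221
beam 4: φ=0°, α=30°
  dir = (cos 30°, sin 30°) = (0.8660, 0.5000); from cell (7,2)
  next x-line at t=0.8776, next y-line at t=0.9200; Δt_x=1.1547, Δt_y=2.0000
    x: enter (8,2) at t=0.8776
    y: enter (8,3) at t=0.9200
    x: enter (9,3) at t=2.0323 ← occupied
  → r_4 = 2.0323
beam 5: φ=45°, α=75°
  dir = (cos 75°, sin 75°) = (0.2588, 0.9659); from cell (7,2)
  next x-line at t=2.9364, next y-line at t=0.4762; Δt_x=3.8637, Δt_y=1.0353
    y: enter (7,3) at t=0.4762
    y: enter (7,4) at t=1.5115
    y: enter (7,5) at t=2.5468
    x: enter (8,5) at t=2.9364 ← occupied
  → r_5 = 2.9364
beam 6: φ=90°, α=120°
  dir = (cos 120°, sin 120°) = (-0.5000, 0.8660); from cell (7,2)
  next x-line at t=0.4800, next y-line at t=0.5312; Δt_x=2.0000, Δt_y=1.1547
    x: enter (6,2) at t=0.4800
    y: enter (6,3) at t=0.5312
    y: enter (6,4) at t=1.6859
    x: enter (5,4) at t=2.4800
    y: enter (5,5) at t=2.8406
    y: enter (5,6) at t=3.9953
    x: enter (4,6) at t=4.4800 ← occupied
  → r_6 = 4.4800
beam 7: φ=135°, α=165°
  dir = (cos 165°, sin 165°) = (-0.9659, 0.2588); from cell (7,2)
  next x-line at t=0.2485, next y-line at t=1.7773; Δt_x=1.0353, Δt_y=3.8637
    x: enter (6,2) at t=0.2485
    x: enter (5,2) at t=1.2837
    y: enter (5,3) at t=1.7773
    x: enter (4,3) at t=2.3190
    x: enter (3,3) at t=3.3543 ← occupied
  → r_7 = 3.3543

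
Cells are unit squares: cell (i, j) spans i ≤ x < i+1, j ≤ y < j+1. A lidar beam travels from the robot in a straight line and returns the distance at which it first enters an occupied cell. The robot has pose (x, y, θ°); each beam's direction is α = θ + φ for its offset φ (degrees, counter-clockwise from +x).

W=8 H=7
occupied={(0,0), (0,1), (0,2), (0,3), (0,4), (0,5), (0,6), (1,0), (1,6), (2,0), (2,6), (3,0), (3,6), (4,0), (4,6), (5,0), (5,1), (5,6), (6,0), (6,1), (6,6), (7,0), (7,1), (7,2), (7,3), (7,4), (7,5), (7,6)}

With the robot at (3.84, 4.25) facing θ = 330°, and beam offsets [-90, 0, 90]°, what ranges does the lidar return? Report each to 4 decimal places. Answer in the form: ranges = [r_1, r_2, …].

beam 1: φ=-90°, α=240°
  cosα=-0.5000 sinα=-0.8660 | (3,4) | tMaxX 1.6800 tMaxY 0.2887 | tΔX 2.0000 tΔY 1.1547
    t=0.2887 [y] (3,3)
    t=1.4434 [y] (3,2)
    t=1.6800 [x] (2,2)
    t=2.5981 [y] (2,1)
    t=3.6800 [x] (1,1)
    t=3.7528 [y] (1,0) — stop
  → r_1 = 3.7528
beam 2: φ=0°, α=330°
  cosα=0.8660 sinα=-0.5000 | (3,4) | tMaxX 0.1848 tMaxY 0.5000 | tΔX 1.1547 tΔY 2.0000
    t=0.1848 [x] (4,4)
    t=0.5000 [y] (4,3)
    t=1.3395 [x] (5,3)
    t=2.4942 [x] (6,3)
    t=2.5000 [y] (6,2)
    t=3.6489 [x] (7,2) — stop
  → r_2 = 3.6489
beam 3: φ=90°, α=60°
  cosα=0.5000 sinα=0.8660 | (3,4) | tMaxX 0.3200 tMaxY 0.8660 | tΔX 2.0000 tΔY 1.1547
    t=0.3200 [x] (4,4)
    t=0.8660 [y] (4,5)
    t=2.0207 [y] (4,6) — stop
  → r_3 = 2.0207

ranges = [3.7528, 3.6489, 2.0207]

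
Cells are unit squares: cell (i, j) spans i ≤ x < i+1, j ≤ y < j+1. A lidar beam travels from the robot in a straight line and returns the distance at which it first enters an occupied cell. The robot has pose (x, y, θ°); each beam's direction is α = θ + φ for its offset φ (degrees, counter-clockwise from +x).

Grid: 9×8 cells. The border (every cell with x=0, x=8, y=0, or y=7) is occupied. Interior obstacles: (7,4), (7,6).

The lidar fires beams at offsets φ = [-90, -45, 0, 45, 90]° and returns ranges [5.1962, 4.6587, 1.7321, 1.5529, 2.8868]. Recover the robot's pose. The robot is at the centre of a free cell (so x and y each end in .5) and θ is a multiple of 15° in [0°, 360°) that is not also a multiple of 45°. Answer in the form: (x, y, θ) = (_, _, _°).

(x, y, θ) = (5.5, 2.5, 240°)

The pose lattice has 40·16 = 640 candidates. Test each by forward raycasting.
  (2.5, 6.5, 105°): beam 1 = 1.9319 ≠ 5.1962 ✗
  (2.5, 5.5, 300°): beam 1 = 1.7321 ≠ 5.1962 ✗
  (5.5, 3.5, 60°): beam 1 = 2.8868 ≠ 5.1962 ✗
  …
  (5.5, 2.5, 240°): r_1=5.1962, r_2=4.6587, r_3=1.7321, r_4=1.5529, r_5=2.8868 — all match ✓
Unique over the lattice → pose = (5.5, 2.5, 240°).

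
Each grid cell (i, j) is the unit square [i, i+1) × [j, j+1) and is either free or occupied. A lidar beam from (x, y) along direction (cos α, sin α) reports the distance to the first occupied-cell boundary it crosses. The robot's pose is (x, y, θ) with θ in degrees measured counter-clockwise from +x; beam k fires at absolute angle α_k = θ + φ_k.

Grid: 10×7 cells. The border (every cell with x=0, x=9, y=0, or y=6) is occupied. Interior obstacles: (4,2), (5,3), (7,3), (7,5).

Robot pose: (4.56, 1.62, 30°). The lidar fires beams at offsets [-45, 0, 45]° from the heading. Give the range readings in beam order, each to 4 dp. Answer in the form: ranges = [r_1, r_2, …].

ranges = [2.3955, 2.8175, 0.3934]

beam 1: φ=-45°, α=345°
  d=(0.9659,-0.2588)  start (4,1)  tX=0.4555 tY=2.3955  stride 1/|dx|=1.0353 1/|dy|=3.8637
    cross x-line → (5,1), t=0.4555
    cross x-line → (6,1), t=1.4908
    cross y-line → (6,0), t=2.3955 (wall)
  → r_1 = 2.3955
beam 2: φ=0°, α=30°
  d=(0.8660,0.5000)  start (4,1)  tX=0.5081 tY=0.7600  stride 1/|dx|=1.1547 1/|dy|=2.0000
    cross x-line → (5,1), t=0.5081
    cross y-line → (5,2), t=0.7600
    cross x-line → (6,2), t=1.6628
    cross y-line → (6,3), t=2.7600
    cross x-line → (7,3), t=2.8175 (wall)
  → r_2 = 2.8175
beam 3: φ=45°, α=75°
  d=(0.2588,0.9659)  start (4,1)  tX=1.7000 tY=0.3934  stride 1/|dx|=3.8637 1/|dy|=1.0353
    cross y-line → (4,2), t=0.3934 (wall)
  → r_3 = 0.3934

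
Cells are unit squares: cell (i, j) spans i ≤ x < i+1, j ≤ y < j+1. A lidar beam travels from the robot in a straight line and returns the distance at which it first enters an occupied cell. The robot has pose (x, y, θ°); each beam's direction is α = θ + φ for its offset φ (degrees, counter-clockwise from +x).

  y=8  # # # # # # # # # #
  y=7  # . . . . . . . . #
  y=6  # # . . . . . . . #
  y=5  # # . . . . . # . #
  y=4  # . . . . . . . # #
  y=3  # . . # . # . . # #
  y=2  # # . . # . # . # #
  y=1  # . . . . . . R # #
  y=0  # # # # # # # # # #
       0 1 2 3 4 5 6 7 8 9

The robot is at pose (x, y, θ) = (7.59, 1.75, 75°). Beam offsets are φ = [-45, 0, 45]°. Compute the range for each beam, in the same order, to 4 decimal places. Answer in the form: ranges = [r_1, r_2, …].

beam 1: φ=-45°, α=30°
  direction (0.8660, 0.5000); cell (7,1); t to first gridline: x 0.4734, y 0.5000 (then +1.1547 / +2.0000)
    (8,1) via x @ 0.4734  # hit
  → r_1 = 0.4734
beam 2: φ=0°, α=75°
  direction (0.2588, 0.9659); cell (7,1); t to first gridline: x 1.5841, y 0.2588 (then +3.8637 / +1.0353)
    (7,2) via y @ 0.2588
    (7,3) via y @ 1.2941
    (8,3) via x @ 1.5841  # hit
  → r_2 = 1.5841
beam 3: φ=45°, α=120°
  direction (-0.5000, 0.8660); cell (7,1); t to first gridline: x 1.1800, y 0.2887 (then +2.0000 / +1.1547)
    (7,2) via y @ 0.2887
    (6,2) via x @ 1.1800  # hit
  → r_3 = 1.1800

ranges = [0.4734, 1.5841, 1.1800]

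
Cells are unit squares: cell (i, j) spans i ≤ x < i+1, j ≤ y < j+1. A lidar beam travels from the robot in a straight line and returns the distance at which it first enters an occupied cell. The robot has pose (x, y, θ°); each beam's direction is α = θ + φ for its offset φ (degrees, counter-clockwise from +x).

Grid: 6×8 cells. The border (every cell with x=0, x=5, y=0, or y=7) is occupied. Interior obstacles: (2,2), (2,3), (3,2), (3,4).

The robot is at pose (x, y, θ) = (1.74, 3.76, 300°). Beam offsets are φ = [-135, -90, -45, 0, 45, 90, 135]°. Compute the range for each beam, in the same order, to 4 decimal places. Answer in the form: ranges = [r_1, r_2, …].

beam 1: φ=-135°, α=165°
  direction (-0.9659, 0.2588); cell (1,3); t to first gridline: x 0.7661, y 0.9273 (then +1.0353 / +3.8637)
    (0,3) via x @ 0.7661  # hit
  → r_1 = 0.7661
beam 2: φ=-90°, α=210°
  direction (-0.8660, -0.5000); cell (1,3); t to first gridline: x 0.8545, y 1.5200 (then +1.1547 / +2.0000)
    (0,3) via x @ 0.8545  # hit
  → r_2 = 0.8545
beam 3: φ=-45°, α=255°
  direction (-0.2588, -0.9659); cell (1,3); t to first gridline: x 2.8591, y 0.7868 (then +3.8637 / +1.0353)
    (1,2) via y @ 0.7868
    (1,1) via y @ 1.8221
    (1,0) via y @ 2.8574  # hit
  → r_3 = 2.8574
beam 4: φ=0°, α=300°
  direction (0.5000, -0.8660); cell (1,3); t to first gridline: x 0.5200, y 0.8776 (then +2.0000 / +1.1547)
    (2,3) via x @ 0.5200  # hit
  → r_4 = 0.5200
beam 5: φ=45°, α=345°
  direction (0.9659, -0.2588); cell (1,3); t to first gridline: x 0.2692, y 2.9364 (then +1.0353 / +3.8637)
    (2,3) via x @ 0.2692  # hit
  → r_5 = 0.2692
beam 6: φ=90°, α=30°
  direction (0.8660, 0.5000); cell (1,3); t to first gridline: x 0.3002, y 0.4800 (then +1.1547 / +2.0000)
    (2,3) via x @ 0.3002  # hit
  → r_6 = 0.3002
beam 7: φ=135°, α=75°
  direction (0.2588, 0.9659); cell (1,3); t to first gridline: x 1.0046, y 0.2485 (then +3.8637 / +1.0353)
    (1,4) via y @ 0.2485
    (2,4) via x @ 1.0046
    (2,5) via y @ 1.2837
    (2,6) via y @ 2.3190
    (2,7) via y @ 3.3543  # hit
  → r_7 = 3.3543

ranges = [0.7661, 0.8545, 2.8574, 0.5200, 0.2692, 0.3002, 3.3543]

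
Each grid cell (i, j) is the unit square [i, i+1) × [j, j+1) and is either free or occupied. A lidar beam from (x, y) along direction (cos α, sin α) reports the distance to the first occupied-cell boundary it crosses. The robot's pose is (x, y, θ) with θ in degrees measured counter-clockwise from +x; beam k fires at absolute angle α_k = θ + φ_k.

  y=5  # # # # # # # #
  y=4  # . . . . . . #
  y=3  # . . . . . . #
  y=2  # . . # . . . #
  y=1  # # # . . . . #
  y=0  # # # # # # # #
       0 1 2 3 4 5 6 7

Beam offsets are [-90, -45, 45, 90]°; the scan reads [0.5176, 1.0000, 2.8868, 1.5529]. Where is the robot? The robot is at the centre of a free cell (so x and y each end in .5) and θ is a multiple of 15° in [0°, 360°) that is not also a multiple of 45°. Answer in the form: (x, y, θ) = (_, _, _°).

(x, y, θ) = (3.5, 4.5, 195°)

Candidates: 21 free-cell centres × 16 headings = 336 poses. Raycast each; keep the one whose scan matches to 4 dp.
  (1.5, 2.5, 30°): beam 1 = 0.5774 ≠ 0.5176 ✗
  (3.5, 1.5, 300°): beam 1 = 0.5774 ≠ 0.5176 ✗
  (3.5, 4.5, 75°): beam 1 = 3.6235 ≠ 0.5176 ✗
  …
  (3.5, 4.5, 195°): r_1=0.5176, r_2=1.0000, r_3=2.8868, r_4=1.5529 — all match ✓
Only this pose fits every beam.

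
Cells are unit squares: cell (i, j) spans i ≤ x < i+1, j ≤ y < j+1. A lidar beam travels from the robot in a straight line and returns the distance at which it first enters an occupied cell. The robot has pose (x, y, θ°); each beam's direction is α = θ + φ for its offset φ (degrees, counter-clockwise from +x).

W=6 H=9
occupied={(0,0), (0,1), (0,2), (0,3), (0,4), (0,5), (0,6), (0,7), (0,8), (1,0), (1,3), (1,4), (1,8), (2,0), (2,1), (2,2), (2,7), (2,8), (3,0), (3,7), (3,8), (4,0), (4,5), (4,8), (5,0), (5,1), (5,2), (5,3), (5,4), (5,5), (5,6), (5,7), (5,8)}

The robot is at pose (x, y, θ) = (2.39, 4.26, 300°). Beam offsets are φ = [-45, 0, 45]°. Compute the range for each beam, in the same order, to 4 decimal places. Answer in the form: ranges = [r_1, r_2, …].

ranges = [1.3044, 3.7643, 2.7021]

beam 1: φ=-45°, α=255°
  cosα=-0.2588 sinα=-0.9659 | (2,4) | tMaxX 1.5068 tMaxY 0.2692 | tΔX 3.8637 tΔY 1.0353
    t=0.2692 [y] (2,3)
    t=1.3044 [y] (2,2) — stop
  → r_1 = 1.3044
beam 2: φ=0°, α=300°
  cosα=0.5000 sinα=-0.8660 | (2,4) | tMaxX 1.2200 tMaxY 0.3002 | tΔX 2.0000 tΔY 1.1547
    t=0.3002 [y] (2,3)
    t=1.2200 [x] (3,3)
    t=1.4549 [y] (3,2)
    t=2.6096 [y] (3,1)
    t=3.2200 [x] (4,1)
    t=3.7643 [y] (4,0) — stop
  → r_2 = 3.7643
beam 3: φ=45°, α=345°
  cosα=0.9659 sinα=-0.2588 | (2,4) | tMaxX 0.6315 tMaxY 1.0046 | tΔX 1.0353 tΔY 3.8637
    t=0.6315 [x] (3,4)
    t=1.0046 [y] (3,3)
    t=1.6668 [x] (4,3)
    t=2.7021 [x] (5,3) — stop
  → r_3 = 2.7021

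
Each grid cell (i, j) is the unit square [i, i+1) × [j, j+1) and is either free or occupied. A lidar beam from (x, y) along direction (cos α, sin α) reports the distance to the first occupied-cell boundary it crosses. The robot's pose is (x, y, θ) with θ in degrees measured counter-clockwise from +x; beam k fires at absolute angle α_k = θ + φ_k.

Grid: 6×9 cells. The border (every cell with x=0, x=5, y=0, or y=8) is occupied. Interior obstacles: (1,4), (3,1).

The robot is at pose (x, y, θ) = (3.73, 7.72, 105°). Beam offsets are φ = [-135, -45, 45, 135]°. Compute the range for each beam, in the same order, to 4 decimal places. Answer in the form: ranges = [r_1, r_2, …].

ranges = [1.4665, 0.3233, 0.5600, 3.4600]

beam 1: φ=-135°, α=330°
  d=(0.8660,-0.5000)  start (3,7)  tX=0.3118 tY=1.4400  stride 1/|dx|=1.1547 1/|dy|=2.0000
    cross x-line → (4,7), t=0.3118
    cross y-line → (4,6), t=1.4400
    cross x-line → (5,6), t=1.4665 (wall)
  → r_1 = 1.4665
beam 2: φ=-45°, α=60°
  d=(0.5000,0.8660)  start (3,7)  tX=0.5400 tY=0.3233  stride 1/|dx|=2.0000 1/|dy|=1.1547
    cross y-line → (3,8), t=0.3233 (wall)
  → r_2 = 0.3233
beam 3: φ=45°, α=150°
  d=(-0.8660,0.5000)  start (3,7)  tX=0.8429 tY=0.5600  stride 1/|dx|=1.1547 1/|dy|=2.0000
    cross y-line → (3,8), t=0.5600 (wall)
  → r_3 = 0.5600
beam 4: φ=135°, α=240°
  d=(-0.5000,-0.8660)  start (3,7)  tX=1.4600 tY=0.8314  stride 1/|dx|=2.0000 1/|dy|=1.1547
    cross y-line → (3,6), t=0.8314
    cross x-line → (2,6), t=1.4600
    cross y-line → (2,5), t=1.9861
    cross y-line → (2,4), t=3.1408
    cross x-line → (1,4), t=3.4600 (wall)
  → r_4 = 3.4600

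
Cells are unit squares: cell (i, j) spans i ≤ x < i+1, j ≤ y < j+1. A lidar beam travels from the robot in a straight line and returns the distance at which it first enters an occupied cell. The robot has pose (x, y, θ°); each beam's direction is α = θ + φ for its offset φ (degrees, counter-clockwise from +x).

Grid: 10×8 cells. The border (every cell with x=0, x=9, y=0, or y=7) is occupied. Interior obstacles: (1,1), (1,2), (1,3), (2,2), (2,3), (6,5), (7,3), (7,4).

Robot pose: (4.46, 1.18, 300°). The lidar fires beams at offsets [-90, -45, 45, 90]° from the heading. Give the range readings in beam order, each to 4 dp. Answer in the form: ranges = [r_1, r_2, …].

beam 1: φ=-90°, α=210°
  d=(-0.8660,-0.5000)  start (4,1)  tX=0.5312 tY=0.3600  stride 1/|dx|=1.1547 1/|dy|=2.0000
    cross y-line → (4,0), t=0.3600 (wall)
  → r_1 = 0.3600
beam 2: φ=-45°, α=255°
  d=(-0.2588,-0.9659)  start (4,1)  tX=1.7773 tY=0.1863  stride 1/|dx|=3.8637 1/|dy|=1.0353
    cross y-line → (4,0), t=0.1863 (wall)
  → r_2 = 0.1863
beam 3: φ=45°, α=345°
  d=(0.9659,-0.2588)  start (4,1)  tX=0.5590 tY=0.6955  stride 1/|dx|=1.0353 1/|dy|=3.8637
    cross x-line → (5,1), t=0.5590
    cross y-line → (5,0), t=0.6955 (wall)
  → r_3 = 0.6955
beam 4: φ=90°, α=30°
  d=(0.8660,0.5000)  start (4,1)  tX=0.6235 tY=1.6400  stride 1/|dx|=1.1547 1/|dy|=2.0000
    cross x-line → (5,1), t=0.6235
    cross y-line → (5,2), t=1.6400
    cross x-line → (6,2), t=1.7782
    cross x-line → (7,2), t=2.9329
    cross y-line → (7,3), t=3.6400 (wall)
  → r_4 = 3.6400

ranges = [0.3600, 0.1863, 0.6955, 3.6400]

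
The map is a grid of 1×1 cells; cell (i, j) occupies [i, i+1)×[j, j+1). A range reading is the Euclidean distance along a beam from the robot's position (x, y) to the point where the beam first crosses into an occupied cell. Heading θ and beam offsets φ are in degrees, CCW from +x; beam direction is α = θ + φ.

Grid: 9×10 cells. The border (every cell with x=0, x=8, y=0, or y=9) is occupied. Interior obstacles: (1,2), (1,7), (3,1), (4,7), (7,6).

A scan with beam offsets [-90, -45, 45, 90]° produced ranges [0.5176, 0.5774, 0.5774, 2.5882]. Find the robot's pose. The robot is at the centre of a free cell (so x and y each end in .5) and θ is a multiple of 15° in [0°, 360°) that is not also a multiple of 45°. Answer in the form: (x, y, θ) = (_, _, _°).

Enumerate (i+0.5, j+0.5, θ) over the 51 free cells and 16 admissible headings. For each, cast all 4 beams and compare to the given ranges.
  (2.5, 1.5, 165°): beam 1 = 5.7956 ≠ 0.5176 ✗
  (5.5, 1.5, 300°): beam 1 = 1.0000 ≠ 0.5176 ✗
  (4.5, 4.5, 105°): beam 1 = 3.6235 ≠ 0.5176 ✗
  …
  (1.5, 8.5, 255°): r_1=0.5176, r_2=0.5774, r_3=0.5774, r_4=2.5882 — all match ✓
Only this pose fits every beam.

(x, y, θ) = (1.5, 8.5, 255°)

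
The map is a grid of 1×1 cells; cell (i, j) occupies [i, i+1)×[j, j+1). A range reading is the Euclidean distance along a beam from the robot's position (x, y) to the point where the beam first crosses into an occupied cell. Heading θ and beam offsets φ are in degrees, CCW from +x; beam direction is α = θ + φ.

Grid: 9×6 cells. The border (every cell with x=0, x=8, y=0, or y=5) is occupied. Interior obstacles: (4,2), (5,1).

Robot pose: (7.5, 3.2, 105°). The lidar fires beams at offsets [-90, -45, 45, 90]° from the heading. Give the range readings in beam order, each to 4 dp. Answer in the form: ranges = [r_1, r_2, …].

ranges = [0.5176, 1.0000, 3.6000, 2.5882]

beam 1: φ=-90°, α=15°
  direction (0.9659, 0.2588); cell (7,3); t to first gridline: x 0.5176, y 3.0910 (then +1.0353 / +3.8637)
    (8,3) via x @ 0.5176  # hit
  → r_1 = 0.5176
beam 2: φ=-45°, α=60°
  direction (0.5000, 0.8660); cell (7,3); t to first gridline: x 1.0000, y 0.9238 (then +2.0000 / +1.1547)
    (7,4) via y @ 0.9238
    (8,4) via x @ 1.0000  # hit
  → r_2 = 1.0000
beam 3: φ=45°, α=150°
  direction (-0.8660, 0.5000); cell (7,3); t to first gridline: x 0.5774, y 1.6000 (then +1.1547 / +2.0000)
    (6,3) via x @ 0.5774
    (6,4) via y @ 1.6000
    (5,4) via x @ 1.7321
    (4,4) via x @ 2.8868
    (4,5) via y @ 3.6000  # hit
  → r_3 = 3.6000
beam 4: φ=90°, α=195°
  direction (-0.9659, -0.2588); cell (7,3); t to first gridline: x 0.5176, y 0.7727 (then +1.0353 / +3.8637)
    (6,3) via x @ 0.5176
    (6,2) via y @ 0.7727
    (5,2) via x @ 1.5529
    (4,2) via x @ 2.5882  # hit
  → r_4 = 2.5882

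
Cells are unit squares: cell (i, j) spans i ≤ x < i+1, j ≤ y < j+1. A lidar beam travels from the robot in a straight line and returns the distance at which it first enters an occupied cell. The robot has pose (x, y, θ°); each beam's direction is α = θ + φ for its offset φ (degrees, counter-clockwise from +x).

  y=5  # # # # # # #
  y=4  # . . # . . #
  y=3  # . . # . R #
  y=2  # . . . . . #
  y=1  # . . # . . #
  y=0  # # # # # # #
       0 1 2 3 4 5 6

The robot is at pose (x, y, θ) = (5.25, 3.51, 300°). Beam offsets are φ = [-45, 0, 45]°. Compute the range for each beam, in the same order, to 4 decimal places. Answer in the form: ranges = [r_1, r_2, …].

beam 1: φ=-45°, α=255°
  d=(-0.2588,-0.9659)  start (5,3)  tX=0.9659 tY=0.5280  stride 1/|dx|=3.8637 1/|dy|=1.0353
    cross y-line → (5,2), t=0.5280
    cross x-line → (4,2), t=0.9659
    cross y-line → (4,1), t=1.5633
    cross y-line → (4,0), t=2.5985 (wall)
  → r_1 = 2.5985
beam 2: φ=0°, α=300°
  d=(0.5000,-0.8660)  start (5,3)  tX=1.5000 tY=0.5889  stride 1/|dx|=2.0000 1/|dy|=1.1547
    cross y-line → (5,2), t=0.5889
    cross x-line → (6,2), t=1.5000 (wall)
  → r_2 = 1.5000
beam 3: φ=45°, α=345°
  d=(0.9659,-0.2588)  start (5,3)  tX=0.7765 tY=1.9705  stride 1/|dx|=1.0353 1/|dy|=3.8637
    cross x-line → (6,3), t=0.7765 (wall)
  → r_3 = 0.7765

ranges = [2.5985, 1.5000, 0.7765]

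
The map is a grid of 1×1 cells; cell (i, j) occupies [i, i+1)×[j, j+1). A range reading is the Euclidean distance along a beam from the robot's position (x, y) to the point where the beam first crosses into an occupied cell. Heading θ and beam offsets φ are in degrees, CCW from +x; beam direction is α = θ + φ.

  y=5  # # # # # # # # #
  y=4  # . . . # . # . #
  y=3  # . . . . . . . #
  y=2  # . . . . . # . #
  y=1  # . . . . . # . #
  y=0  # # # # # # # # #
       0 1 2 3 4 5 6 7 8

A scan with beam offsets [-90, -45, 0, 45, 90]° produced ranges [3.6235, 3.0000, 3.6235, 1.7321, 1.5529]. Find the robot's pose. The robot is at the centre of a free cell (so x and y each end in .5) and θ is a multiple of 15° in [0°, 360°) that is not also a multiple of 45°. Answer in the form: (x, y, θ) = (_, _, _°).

(x, y, θ) = (2.5, 1.5, 105°)

Enumerate (i+0.5, j+0.5, θ) over the 24 free cells and 16 admissible headings. For each, cast all 5 beams and compare to the given ranges.
  (4.5, 1.5, 195°): beam 2 = 4.0415 ≠ 3.0000 ✗
  (5.5, 4.5, 330°): beam 1 = 4.0415 ≠ 3.6235 ✗
  (1.5, 1.5, 255°): beam 1 = 0.5176 ≠ 3.6235 ✗
  (2.5, 3.5, 75°): beam 2 = 1.7321 ≠ 3.0000 ✗
  (5.5, 3.5, 240°): beam 1 = 1.0000 ≠ 3.6235 ✗
  …
  (2.5, 1.5, 105°): r_1=3.6235, r_2=3.0000, r_3=3.6235, r_4=1.7321, r_5=1.5529 — all match ✓
Only this pose fits every beam.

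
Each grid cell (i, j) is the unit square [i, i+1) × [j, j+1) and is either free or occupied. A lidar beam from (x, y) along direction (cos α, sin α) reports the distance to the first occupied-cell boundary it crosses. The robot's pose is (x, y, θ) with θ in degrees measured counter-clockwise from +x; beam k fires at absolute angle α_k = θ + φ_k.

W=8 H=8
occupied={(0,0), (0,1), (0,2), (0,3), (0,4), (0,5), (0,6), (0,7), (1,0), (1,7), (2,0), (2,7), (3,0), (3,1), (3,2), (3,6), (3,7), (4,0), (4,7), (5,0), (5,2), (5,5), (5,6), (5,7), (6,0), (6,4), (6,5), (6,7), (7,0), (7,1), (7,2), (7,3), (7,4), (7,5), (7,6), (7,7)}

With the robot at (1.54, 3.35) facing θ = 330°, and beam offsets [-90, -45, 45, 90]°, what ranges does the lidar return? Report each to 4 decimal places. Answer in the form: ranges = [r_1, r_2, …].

ranges = [1.0800, 2.4329, 4.6173, 3.0600]

beam 1: φ=-90°, α=240°
  cosα=-0.5000 sinα=-0.8660 | (1,3) | tMaxX 1.0800 tMaxY 0.4041 | tΔX 2.0000 tΔY 1.1547
    t=0.4041 [y] (1,2)
    t=1.0800 [x] (0,2) — stop
  → r_1 = 1.0800
beam 2: φ=-45°, α=285°
  cosα=0.2588 sinα=-0.9659 | (1,3) | tMaxX 1.7773 tMaxY 0.3623 | tΔX 3.8637 tΔY 1.0353
    t=0.3623 [y] (1,2)
    t=1.3976 [y] (1,1)
    t=1.7773 [x] (2,1)
    t=2.4329 [y] (2,0) — stop
  → r_2 = 2.4329
beam 3: φ=45°, α=15°
  cosα=0.9659 sinα=0.2588 | (1,3) | tMaxX 0.4762 tMaxY 2.5114 | tΔX 1.0353 tΔY 3.8637
    t=0.4762 [x] (2,3)
    t=1.5115 [x] (3,3)
    t=2.5114 [y] (3,4)
    t=2.5468 [x] (4,4)
    t=3.5821 [x] (5,4)
    t=4.6173 [x] (6,4) — stop
  → r_3 = 4.6173
beam 4: φ=90°, α=60°
  cosα=0.5000 sinα=0.8660 | (1,3) | tMaxX 0.9200 tMaxY 0.7506 | tΔX 2.0000 tΔY 1.1547
    t=0.7506 [y] (1,4)
    t=0.9200 [x] (2,4)
    t=1.9053 [y] (2,5)
    t=2.9200 [x] (3,5)
    t=3.0600 [y] (3,6) — stop
  → r_4 = 3.0600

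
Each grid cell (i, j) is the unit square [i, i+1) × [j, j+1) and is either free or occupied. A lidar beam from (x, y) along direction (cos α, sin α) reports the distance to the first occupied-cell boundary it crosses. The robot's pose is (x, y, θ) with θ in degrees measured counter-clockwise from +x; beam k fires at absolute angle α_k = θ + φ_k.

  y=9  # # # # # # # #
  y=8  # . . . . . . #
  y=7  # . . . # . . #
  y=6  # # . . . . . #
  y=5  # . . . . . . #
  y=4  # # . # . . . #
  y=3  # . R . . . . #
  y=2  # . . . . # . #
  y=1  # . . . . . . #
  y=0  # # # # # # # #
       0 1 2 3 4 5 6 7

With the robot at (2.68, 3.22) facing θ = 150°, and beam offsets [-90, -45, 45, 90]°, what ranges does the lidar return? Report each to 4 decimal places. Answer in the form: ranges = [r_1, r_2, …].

beam 1: φ=-90°, α=60°
  cosα=0.5000 sinα=0.8660 | (2,3) | tMaxX 0.6400 tMaxY 0.9007 | tΔX 2.0000 tΔY 1.1547
    t=0.6400 [x] (3,3)
    t=0.9007 [y] (3,4) — stop
  → r_1 = 0.9007
beam 2: φ=-45°, α=105°
  cosα=-0.2588 sinα=0.9659 | (2,3) | tMaxX 2.6273 tMaxY 0.8075 | tΔX 3.8637 tΔY 1.0353
    t=0.8075 [y] (2,4)
    t=1.8428 [y] (2,5)
    t=2.6273 [x] (1,5)
    t=2.8781 [y] (1,6) — stop
  → r_2 = 2.8781
beam 3: φ=45°, α=195°
  cosα=-0.9659 sinα=-0.2588 | (2,3) | tMaxX 0.7040 tMaxY 0.8500 | tΔX 1.0353 tΔY 3.8637
    t=0.7040 [x] (1,3)
    t=0.8500 [y] (1,2)
    t=1.7393 [x] (0,2) — stop
  → r_3 = 1.7393
beam 4: φ=90°, α=240°
  cosα=-0.5000 sinα=-0.8660 | (2,3) | tMaxX 1.3600 tMaxY 0.2540 | tΔX 2.0000 tΔY 1.1547
    t=0.2540 [y] (2,2)
    t=1.3600 [x] (1,2)
    t=1.4087 [y] (1,1)
    t=2.5634 [y] (1,0) — stop
  → r_4 = 2.5634

ranges = [0.9007, 2.8781, 1.7393, 2.5634]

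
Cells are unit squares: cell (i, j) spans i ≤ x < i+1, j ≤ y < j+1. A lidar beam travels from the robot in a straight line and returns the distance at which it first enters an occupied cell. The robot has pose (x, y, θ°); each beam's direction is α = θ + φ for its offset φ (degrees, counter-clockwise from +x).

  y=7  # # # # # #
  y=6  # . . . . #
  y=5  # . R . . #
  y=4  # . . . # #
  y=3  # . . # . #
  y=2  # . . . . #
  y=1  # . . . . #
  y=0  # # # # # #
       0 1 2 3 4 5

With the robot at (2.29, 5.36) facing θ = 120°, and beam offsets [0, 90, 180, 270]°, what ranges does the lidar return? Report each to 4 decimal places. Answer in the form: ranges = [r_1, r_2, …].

beam 1: φ=0°, α=120°
  cosα=-0.5000 sinα=0.8660 | (2,5) | tMaxX 0.5800 tMaxY 0.7390 | tΔX 2.0000 tΔY 1.1547
    t=0.5800 [x] (1,5)
    t=0.7390 [y] (1,6)
    t=1.8937 [y] (1,7) — stop
  → r_1 = 1.8937
beam 2: φ=90°, α=210°
  cosα=-0.8660 sinα=-0.5000 | (2,5) | tMaxX 0.3349 tMaxY 0.7200 | tΔX 1.1547 tΔY 2.0000
    t=0.3349 [x] (1,5)
    t=0.7200 [y] (1,4)
    t=1.4896 [x] (0,4) — stop
  → r_2 = 1.4896
beam 3: φ=180°, α=300°
  cosα=0.5000 sinα=-0.8660 | (2,5) | tMaxX 1.4200 tMaxY 0.4157 | tΔX 2.0000 tΔY 1.1547
    t=0.4157 [y] (2,4)
    t=1.4200 [x] (3,4)
    t=1.5704 [y] (3,3) — stop
  → r_3 = 1.5704
beam 4: φ=270°, α=30°
  cosα=0.8660 sinα=0.5000 | (2,5) | tMaxX 0.8198 tMaxY 1.2800 | tΔX 1.1547 tΔY 2.0000
    t=0.8198 [x] (3,5)
    t=1.2800 [y] (3,6)
    t=1.9745 [x] (4,6)
    t=3.1292 [x] (5,6) — stop
  → r_4 = 3.1292

ranges = [1.8937, 1.4896, 1.5704, 3.1292]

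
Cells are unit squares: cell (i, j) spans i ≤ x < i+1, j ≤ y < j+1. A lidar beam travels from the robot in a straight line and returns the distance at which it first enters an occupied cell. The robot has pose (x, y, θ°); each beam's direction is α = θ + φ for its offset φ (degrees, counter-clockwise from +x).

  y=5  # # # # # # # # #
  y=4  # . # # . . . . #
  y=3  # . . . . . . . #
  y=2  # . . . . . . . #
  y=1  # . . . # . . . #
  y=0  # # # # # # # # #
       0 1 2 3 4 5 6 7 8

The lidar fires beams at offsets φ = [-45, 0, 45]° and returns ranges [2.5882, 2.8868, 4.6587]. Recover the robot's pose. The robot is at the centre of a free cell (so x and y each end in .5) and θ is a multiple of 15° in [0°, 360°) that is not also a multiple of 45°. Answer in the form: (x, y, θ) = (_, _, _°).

(x, y, θ) = (5.5, 2.5, 120°)

Candidates: 25 free-cell centres × 16 headings = 400 poses. Raycast each; keep the one whose scan matches to 4 dp.
  (6.5, 3.5, 105°): beam 1 = 1.7321 ≠ 2.5882 ✗
  (3.5, 3.5, 75°): beam 1 = 3.0000 ≠ 2.5882 ✗
  (1.5, 3.5, 210°): beam 1 = 0.5176 ≠ 2.5882 ✗
  (3.5, 3.5, 165°): beam 1 = 0.5774 ≠ 2.5882 ✗
  …
  (5.5, 2.5, 120°): r_1=2.5882, r_2=2.8868, r_3=4.6587 — all match ✓
Unique over the lattice → pose = (5.5, 2.5, 120°).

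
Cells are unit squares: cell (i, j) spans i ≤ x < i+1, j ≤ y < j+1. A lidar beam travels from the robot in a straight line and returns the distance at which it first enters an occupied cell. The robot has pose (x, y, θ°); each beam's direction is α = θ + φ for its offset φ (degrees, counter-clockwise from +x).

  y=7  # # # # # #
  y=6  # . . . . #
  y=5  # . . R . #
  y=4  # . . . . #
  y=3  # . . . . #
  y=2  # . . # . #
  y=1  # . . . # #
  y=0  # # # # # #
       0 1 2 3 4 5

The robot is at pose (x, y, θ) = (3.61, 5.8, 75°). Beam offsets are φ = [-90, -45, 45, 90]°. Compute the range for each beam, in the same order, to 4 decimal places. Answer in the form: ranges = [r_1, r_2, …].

beam 1: φ=-90°, α=345°
  dir = (cos 345°, sin 345°) = (0.9659, -0.2588); from cell (3,5)
  next x-line at t=0.4038, next y-line at t=3.0910; Δt_x=1.0353, Δt_y=3.8637
    x: enter (4,5) at t=0.4038
    x: enter (5,5) at t=1.4390 ← occupied
  → r_1 = 1.4390
beam 2: φ=-45°, α=30°
  dir = (cos 30°, sin 30°) = (0.8660, 0.5000); from cell (3,5)
  next x-line at t=0.4503, next y-line at t=0.4000; Δt_x=1.1547, Δt_y=2.0000
    y: enter (3,6) at t=0.4000
    x: enter (4,6) at t=0.4503
    x: enter (5,6) at t=1.6050 ← occupied
  → r_2 = 1.6050
beam 3: φ=45°, α=120°
  dir = (cos 120°, sin 120°) = (-0.5000, 0.8660); from cell (3,5)
  next x-line at t=1.2200, next y-line at t=0.2309; Δt_x=2.0000, Δt_y=1.1547
    y: enter (3,6) at t=0.2309
    x: enter (2,6) at t=1.2200
    y: enter (2,7) at t=1.3856 ← occupied
  → r_3 = 1.3856
beam 4: φ=90°, α=165°
  dir = (cos 165°, sin 165°) = (-0.9659, 0.2588); from cell (3,5)
  next x-line at t=0.6315, next y-line at t=0.7727; Δt_x=1.0353, Δt_y=3.8637
    x: enter (2,5) at t=0.6315
    y: enter (2,6) at t=0.7727
    x: enter (1,6) at t=1.6668
    x: enter (0,6) at t=2.7021 ← occupied
  → r_4 = 2.7021

ranges = [1.4390, 1.6050, 1.3856, 2.7021]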